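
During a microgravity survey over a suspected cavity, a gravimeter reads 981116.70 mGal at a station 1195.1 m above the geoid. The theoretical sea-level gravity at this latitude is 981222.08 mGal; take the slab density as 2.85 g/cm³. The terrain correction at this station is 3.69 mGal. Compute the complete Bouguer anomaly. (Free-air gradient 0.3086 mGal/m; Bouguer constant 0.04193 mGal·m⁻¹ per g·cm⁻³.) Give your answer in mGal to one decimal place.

Free-air correction = 0.3086 × 1195.1 = 368.81 mGal
Free-air anomaly = 981116.70 − 981222.08 + (368.81) = 263.43 mGal
Bouguer slab correction = 0.04193 × 2.85 × 1195.1 = 142.82 mGal
Simple Bouguer anomaly = 263.43 − (142.82) = 120.61 mGal
Complete Bouguer anomaly = 120.61 + 3.69 = 124.30 mGal

124.3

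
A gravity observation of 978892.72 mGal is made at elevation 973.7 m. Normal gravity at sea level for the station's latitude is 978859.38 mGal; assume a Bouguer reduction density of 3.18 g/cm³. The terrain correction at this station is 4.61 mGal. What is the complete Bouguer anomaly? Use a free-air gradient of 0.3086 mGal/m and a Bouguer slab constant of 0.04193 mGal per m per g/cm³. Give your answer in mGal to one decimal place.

Free-air correction = 0.3086 × 973.7 = 300.48 mGal
Free-air anomaly = 978892.72 − 978859.38 + (300.48) = 333.82 mGal
Bouguer slab correction = 0.04193 × 3.18 × 973.7 = 129.83 mGal
Simple Bouguer anomaly = 333.82 − (129.83) = 203.99 mGal
Complete Bouguer anomaly = 203.99 + 4.61 = 208.60 mGal

208.6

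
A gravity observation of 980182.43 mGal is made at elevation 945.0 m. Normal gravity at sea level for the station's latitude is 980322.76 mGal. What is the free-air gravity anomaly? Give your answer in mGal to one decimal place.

Free-air correction = 0.3086 × 945.0 = 291.63 mGal
Free-air anomaly = 980182.43 − 980322.76 + (291.63) = 151.30 mGal

151.3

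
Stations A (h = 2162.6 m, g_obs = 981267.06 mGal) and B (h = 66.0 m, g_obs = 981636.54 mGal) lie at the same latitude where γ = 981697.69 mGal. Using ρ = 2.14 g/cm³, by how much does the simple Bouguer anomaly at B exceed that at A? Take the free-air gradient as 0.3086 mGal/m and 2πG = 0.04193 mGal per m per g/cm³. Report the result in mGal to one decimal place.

Δg_SB(A) = 981267.06 − 981697.69 + 0.3086×2162.6 − 0.04193×2.14×2162.6 = 42.70 mGal
Δg_SB(B) = 981636.54 − 981697.69 + 0.3086×66.0 − 0.04193×2.14×66.0 = -46.70 mGal
Difference = -46.70 − (42.70) = -89.40 mGal

-89.4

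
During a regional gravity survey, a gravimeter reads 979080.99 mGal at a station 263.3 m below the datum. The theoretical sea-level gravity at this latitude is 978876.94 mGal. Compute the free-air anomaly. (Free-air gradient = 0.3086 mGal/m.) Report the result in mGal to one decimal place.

122.8

Free-air correction = 0.3086 × -263.3 = -81.25 mGal
Free-air anomaly = 979080.99 − 978876.94 + (-81.25) = 122.80 mGal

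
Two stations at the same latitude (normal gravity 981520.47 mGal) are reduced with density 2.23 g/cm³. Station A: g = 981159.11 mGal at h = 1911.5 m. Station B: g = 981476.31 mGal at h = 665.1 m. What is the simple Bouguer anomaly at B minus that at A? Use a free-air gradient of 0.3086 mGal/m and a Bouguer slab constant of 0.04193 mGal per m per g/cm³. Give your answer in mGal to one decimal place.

49.1

Δg_SB(A) = 981159.11 − 981520.47 + 0.3086×1911.5 − 0.04193×2.23×1911.5 = 49.80 mGal
Δg_SB(B) = 981476.31 − 981520.47 + 0.3086×665.1 − 0.04193×2.23×665.1 = 98.90 mGal
Difference = 98.90 − (49.80) = 49.10 mGal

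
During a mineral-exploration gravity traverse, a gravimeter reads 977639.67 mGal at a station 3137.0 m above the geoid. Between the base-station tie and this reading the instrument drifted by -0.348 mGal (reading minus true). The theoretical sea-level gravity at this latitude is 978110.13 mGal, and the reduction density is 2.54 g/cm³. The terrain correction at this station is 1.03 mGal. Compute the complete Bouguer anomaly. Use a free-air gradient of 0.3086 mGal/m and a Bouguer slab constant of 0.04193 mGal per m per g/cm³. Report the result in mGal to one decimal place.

Drift-corrected reading = 977639.67 − (-0.348) = 977640.018 mGal
Free-air correction = 0.3086 × 3137.0 = 968.08 mGal
Free-air anomaly = 977640.018 − 978110.13 + (968.08) = 497.968 mGal
Bouguer slab correction = 0.04193 × 2.54 × 3137.0 = 334.10 mGal
Simple Bouguer anomaly = 497.968 − (334.10) = 163.868 mGal
Complete Bouguer anomaly = 163.868 + 1.03 = 164.898 mGal

164.9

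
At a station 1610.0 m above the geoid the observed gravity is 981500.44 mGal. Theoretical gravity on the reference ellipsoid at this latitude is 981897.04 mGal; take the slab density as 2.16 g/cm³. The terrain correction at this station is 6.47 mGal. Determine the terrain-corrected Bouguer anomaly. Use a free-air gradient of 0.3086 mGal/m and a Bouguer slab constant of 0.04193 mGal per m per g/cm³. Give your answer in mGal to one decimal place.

-39.1

Free-air correction = 0.3086 × 1610.0 = 496.85 mGal
Free-air anomaly = 981500.44 − 981897.04 + (496.85) = 100.25 mGal
Bouguer slab correction = 0.04193 × 2.16 × 1610.0 = 145.82 mGal
Simple Bouguer anomaly = 100.25 − (145.82) = -45.57 mGal
Complete Bouguer anomaly = -45.57 + 6.47 = -39.10 mGal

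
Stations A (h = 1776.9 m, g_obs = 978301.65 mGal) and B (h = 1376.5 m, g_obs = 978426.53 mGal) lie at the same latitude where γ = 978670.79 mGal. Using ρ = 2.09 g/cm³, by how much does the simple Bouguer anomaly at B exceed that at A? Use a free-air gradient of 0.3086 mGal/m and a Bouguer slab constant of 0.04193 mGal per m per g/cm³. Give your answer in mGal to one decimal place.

36.4

Δg_SB(A) = 978301.65 − 978670.79 + 0.3086×1776.9 − 0.04193×2.09×1776.9 = 23.50 mGal
Δg_SB(B) = 978426.53 − 978670.79 + 0.3086×1376.5 − 0.04193×2.09×1376.5 = 59.90 mGal
Difference = 59.90 − (23.50) = 36.40 mGal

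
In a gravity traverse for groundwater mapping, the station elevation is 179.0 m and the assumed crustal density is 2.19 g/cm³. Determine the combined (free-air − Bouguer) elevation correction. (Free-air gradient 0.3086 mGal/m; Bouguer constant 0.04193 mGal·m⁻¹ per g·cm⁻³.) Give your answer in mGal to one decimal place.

Combined gradient = 0.3086 − 0.04193 × 2.19 = 0.2167733 mGal/m
Combined elevation correction = 0.2167733 × 179.0 = 38.8 mGal

38.8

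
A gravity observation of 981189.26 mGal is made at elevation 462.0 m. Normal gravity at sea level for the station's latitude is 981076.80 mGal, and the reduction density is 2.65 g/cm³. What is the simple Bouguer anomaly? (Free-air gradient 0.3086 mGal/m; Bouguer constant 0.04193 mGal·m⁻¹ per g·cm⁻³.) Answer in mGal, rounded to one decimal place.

Free-air correction = 0.3086 × 462.0 = 142.57 mGal
Free-air anomaly = 981189.26 − 981076.80 + (142.57) = 255.03 mGal
Bouguer slab correction = 0.04193 × 2.65 × 462.0 = 51.33 mGal
Simple Bouguer anomaly = 255.03 − (51.33) = 203.70 mGal

203.7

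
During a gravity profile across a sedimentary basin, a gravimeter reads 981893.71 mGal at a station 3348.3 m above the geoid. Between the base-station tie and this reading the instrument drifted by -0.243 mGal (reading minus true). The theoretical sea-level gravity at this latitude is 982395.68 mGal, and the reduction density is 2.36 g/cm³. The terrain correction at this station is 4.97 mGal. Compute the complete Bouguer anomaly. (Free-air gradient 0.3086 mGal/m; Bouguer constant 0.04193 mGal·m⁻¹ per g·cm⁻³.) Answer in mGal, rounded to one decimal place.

205.2

Drift-corrected reading = 981893.71 − (-0.243) = 981893.953 mGal
Free-air correction = 0.3086 × 3348.3 = 1033.29 mGal
Free-air anomaly = 981893.953 − 982395.68 + (1033.29) = 531.563 mGal
Bouguer slab correction = 0.04193 × 2.36 × 3348.3 = 331.33 mGal
Simple Bouguer anomaly = 531.563 − (331.33) = 200.233 mGal
Complete Bouguer anomaly = 200.233 + 4.97 = 205.203 mGal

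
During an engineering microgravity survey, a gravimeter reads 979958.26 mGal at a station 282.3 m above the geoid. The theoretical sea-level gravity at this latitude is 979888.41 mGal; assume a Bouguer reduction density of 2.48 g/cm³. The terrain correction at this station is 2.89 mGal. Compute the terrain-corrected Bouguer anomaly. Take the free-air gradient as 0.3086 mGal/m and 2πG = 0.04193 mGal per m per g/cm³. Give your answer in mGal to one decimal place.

130.5

Free-air correction = 0.3086 × 282.3 = 87.12 mGal
Free-air anomaly = 979958.26 − 979888.41 + (87.12) = 156.97 mGal
Bouguer slab correction = 0.04193 × 2.48 × 282.3 = 29.36 mGal
Simple Bouguer anomaly = 156.97 − (29.36) = 127.61 mGal
Complete Bouguer anomaly = 127.61 + 2.89 = 130.50 mGal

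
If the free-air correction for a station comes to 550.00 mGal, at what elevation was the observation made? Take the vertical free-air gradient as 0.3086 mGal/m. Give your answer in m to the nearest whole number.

h = 550.00 / 0.3086 = 1782.24 m

1782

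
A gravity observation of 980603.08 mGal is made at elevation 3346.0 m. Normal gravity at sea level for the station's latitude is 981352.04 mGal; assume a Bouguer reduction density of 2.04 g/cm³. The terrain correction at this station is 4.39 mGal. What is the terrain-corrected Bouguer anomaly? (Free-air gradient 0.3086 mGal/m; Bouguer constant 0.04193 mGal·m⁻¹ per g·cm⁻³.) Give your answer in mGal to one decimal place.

Free-air correction = 0.3086 × 3346.0 = 1032.58 mGal
Free-air anomaly = 980603.08 − 981352.04 + (1032.58) = 283.62 mGal
Bouguer slab correction = 0.04193 × 2.04 × 3346.0 = 286.21 mGal
Simple Bouguer anomaly = 283.62 − (286.21) = -2.59 mGal
Complete Bouguer anomaly = -2.59 + 4.39 = 1.80 mGal

1.8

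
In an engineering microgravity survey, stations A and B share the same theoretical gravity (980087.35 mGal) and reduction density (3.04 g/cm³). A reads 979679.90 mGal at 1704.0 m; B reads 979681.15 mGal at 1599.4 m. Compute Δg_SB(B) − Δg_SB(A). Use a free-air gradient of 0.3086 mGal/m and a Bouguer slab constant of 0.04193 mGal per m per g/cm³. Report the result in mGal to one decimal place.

Δg_SB(A) = 979679.90 − 980087.35 + 0.3086×1704.0 − 0.04193×3.04×1704.0 = -98.80 mGal
Δg_SB(B) = 979681.15 − 980087.35 + 0.3086×1599.4 − 0.04193×3.04×1599.4 = -116.50 mGal
Difference = -116.50 − (-98.80) = -17.70 mGal

-17.7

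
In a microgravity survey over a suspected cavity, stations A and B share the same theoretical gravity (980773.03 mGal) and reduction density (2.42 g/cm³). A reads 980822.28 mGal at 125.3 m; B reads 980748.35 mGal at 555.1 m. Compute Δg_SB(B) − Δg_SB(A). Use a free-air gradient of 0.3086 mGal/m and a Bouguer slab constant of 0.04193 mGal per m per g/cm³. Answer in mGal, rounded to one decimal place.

15.1

Δg_SB(A) = 980822.28 − 980773.03 + 0.3086×125.3 − 0.04193×2.42×125.3 = 75.20 mGal
Δg_SB(B) = 980748.35 − 980773.03 + 0.3086×555.1 − 0.04193×2.42×555.1 = 90.30 mGal
Difference = 90.30 − (75.20) = 15.10 mGal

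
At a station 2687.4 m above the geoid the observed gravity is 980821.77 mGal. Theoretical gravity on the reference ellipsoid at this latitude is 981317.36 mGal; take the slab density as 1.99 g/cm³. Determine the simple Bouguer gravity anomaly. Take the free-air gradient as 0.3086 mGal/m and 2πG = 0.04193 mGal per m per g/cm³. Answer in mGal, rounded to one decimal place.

Free-air correction = 0.3086 × 2687.4 = 829.33 mGal
Free-air anomaly = 980821.77 − 981317.36 + (829.33) = 333.74 mGal
Bouguer slab correction = 0.04193 × 1.99 × 2687.4 = 224.24 mGal
Simple Bouguer anomaly = 333.74 − (224.24) = 109.50 mGal

109.5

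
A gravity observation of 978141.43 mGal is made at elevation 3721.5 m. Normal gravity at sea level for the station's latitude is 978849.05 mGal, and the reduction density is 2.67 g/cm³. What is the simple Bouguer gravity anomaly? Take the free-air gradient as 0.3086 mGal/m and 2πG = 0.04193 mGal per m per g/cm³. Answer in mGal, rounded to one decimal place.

24.2

Free-air correction = 0.3086 × 3721.5 = 1148.45 mGal
Free-air anomaly = 978141.43 − 978849.05 + (1148.45) = 440.83 mGal
Bouguer slab correction = 0.04193 × 2.67 × 3721.5 = 416.63 mGal
Simple Bouguer anomaly = 440.83 − (416.63) = 24.20 mGal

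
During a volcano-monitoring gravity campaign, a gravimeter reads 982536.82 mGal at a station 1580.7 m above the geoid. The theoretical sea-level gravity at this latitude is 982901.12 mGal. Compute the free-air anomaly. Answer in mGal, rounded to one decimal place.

Free-air correction = 0.3086 × 1580.7 = 487.80 mGal
Free-air anomaly = 982536.82 − 982901.12 + (487.80) = 123.50 mGal

123.5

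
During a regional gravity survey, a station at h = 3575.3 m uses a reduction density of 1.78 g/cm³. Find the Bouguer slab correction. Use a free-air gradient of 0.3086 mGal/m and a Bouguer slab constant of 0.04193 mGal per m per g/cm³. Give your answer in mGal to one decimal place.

Bouguer slab correction = 0.04193 × 1.78 × 3575.3 = 266.8 mGal

266.8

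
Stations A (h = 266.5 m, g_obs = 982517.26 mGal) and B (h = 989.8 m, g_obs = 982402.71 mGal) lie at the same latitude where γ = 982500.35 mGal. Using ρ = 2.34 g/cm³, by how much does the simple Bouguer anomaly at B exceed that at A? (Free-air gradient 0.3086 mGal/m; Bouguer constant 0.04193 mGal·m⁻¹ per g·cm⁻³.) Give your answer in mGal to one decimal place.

37.7

Δg_SB(A) = 982517.26 − 982500.35 + 0.3086×266.5 − 0.04193×2.34×266.5 = 73.00 mGal
Δg_SB(B) = 982402.71 − 982500.35 + 0.3086×989.8 − 0.04193×2.34×989.8 = 110.70 mGal
Difference = 110.70 − (73.00) = 37.70 mGal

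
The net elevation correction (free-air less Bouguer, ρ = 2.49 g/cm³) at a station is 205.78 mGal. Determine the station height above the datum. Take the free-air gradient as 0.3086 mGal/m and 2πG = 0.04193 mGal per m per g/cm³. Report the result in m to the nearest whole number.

1008

Combined gradient = 0.3086 − 0.04193 × 2.49 = 0.2041943 mGal/m
h = 205.78 / 0.2041943 = 1007.77 m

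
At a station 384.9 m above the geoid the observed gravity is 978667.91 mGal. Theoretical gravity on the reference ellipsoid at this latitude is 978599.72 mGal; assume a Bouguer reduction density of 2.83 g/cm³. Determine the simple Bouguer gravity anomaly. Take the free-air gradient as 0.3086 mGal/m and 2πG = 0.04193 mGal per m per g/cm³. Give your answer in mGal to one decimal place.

Free-air correction = 0.3086 × 384.9 = 118.78 mGal
Free-air anomaly = 978667.91 − 978599.72 + (118.78) = 186.97 mGal
Bouguer slab correction = 0.04193 × 2.83 × 384.9 = 45.67 mGal
Simple Bouguer anomaly = 186.97 − (45.67) = 141.30 mGal

141.3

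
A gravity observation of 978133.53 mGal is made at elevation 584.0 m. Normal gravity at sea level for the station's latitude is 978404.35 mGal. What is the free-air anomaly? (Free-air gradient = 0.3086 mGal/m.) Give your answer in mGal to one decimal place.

Free-air correction = 0.3086 × 584.0 = 180.22 mGal
Free-air anomaly = 978133.53 − 978404.35 + (180.22) = -90.60 mGal

-90.6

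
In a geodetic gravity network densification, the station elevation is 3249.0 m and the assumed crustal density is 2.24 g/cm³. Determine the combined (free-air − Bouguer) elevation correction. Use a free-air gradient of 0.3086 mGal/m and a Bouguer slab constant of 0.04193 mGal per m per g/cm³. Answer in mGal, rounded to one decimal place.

697.5

Combined gradient = 0.3086 − 0.04193 × 2.24 = 0.2146768 mGal/m
Combined elevation correction = 0.2146768 × 3249.0 = 697.5 mGal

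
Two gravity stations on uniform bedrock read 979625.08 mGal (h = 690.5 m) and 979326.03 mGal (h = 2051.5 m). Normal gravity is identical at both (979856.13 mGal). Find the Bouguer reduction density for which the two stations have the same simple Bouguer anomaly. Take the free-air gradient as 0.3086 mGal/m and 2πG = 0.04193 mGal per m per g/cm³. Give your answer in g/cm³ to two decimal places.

2.12

Δg_obs = 979326.03 − 979625.08 = -299.05 mGal over Δh = 2051.5 − 690.5 = 1361.0 m
Equal Bouguer anomalies ⇒ Δg_obs + (0.3086 − 0.04193ρ)·Δh = 0
0.3086 − 0.04193ρ = −Δg_obs/Δh = 0.21973
ρ = (0.3086 − 0.21973) / 0.04193 = 2.12 g/cm³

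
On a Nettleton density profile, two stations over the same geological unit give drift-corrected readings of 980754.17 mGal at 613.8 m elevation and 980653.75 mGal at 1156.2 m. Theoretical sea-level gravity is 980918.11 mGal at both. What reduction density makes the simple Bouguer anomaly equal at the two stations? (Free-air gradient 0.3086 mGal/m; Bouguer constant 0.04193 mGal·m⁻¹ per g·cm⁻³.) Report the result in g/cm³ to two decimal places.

2.94

Δg_obs = 980653.75 − 980754.17 = -100.42 mGal over Δh = 1156.2 − 613.8 = 542.4 m
Equal Bouguer anomalies ⇒ Δg_obs + (0.3086 − 0.04193ρ)·Δh = 0
0.3086 − 0.04193ρ = −Δg_obs/Δh = 0.18514
ρ = (0.3086 − 0.18514) / 0.04193 = 2.94 g/cm³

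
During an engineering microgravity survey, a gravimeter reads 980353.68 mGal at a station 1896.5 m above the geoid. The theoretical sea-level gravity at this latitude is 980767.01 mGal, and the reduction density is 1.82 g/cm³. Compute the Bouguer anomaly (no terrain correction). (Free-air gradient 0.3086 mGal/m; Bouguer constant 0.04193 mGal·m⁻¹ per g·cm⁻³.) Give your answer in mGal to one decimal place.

27.2

Free-air correction = 0.3086 × 1896.5 = 585.26 mGal
Free-air anomaly = 980353.68 − 980767.01 + (585.26) = 171.93 mGal
Bouguer slab correction = 0.04193 × 1.82 × 1896.5 = 144.73 mGal
Simple Bouguer anomaly = 171.93 − (144.73) = 27.20 mGal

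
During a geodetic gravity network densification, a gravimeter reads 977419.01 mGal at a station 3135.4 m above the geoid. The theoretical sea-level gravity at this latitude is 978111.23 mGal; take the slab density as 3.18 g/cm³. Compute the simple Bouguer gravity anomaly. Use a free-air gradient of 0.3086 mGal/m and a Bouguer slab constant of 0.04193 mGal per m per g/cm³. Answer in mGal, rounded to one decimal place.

Free-air correction = 0.3086 × 3135.4 = 967.58 mGal
Free-air anomaly = 977419.01 − 978111.23 + (967.58) = 275.36 mGal
Bouguer slab correction = 0.04193 × 3.18 × 3135.4 = 418.07 mGal
Simple Bouguer anomaly = 275.36 − (418.07) = -142.71 mGal

-142.7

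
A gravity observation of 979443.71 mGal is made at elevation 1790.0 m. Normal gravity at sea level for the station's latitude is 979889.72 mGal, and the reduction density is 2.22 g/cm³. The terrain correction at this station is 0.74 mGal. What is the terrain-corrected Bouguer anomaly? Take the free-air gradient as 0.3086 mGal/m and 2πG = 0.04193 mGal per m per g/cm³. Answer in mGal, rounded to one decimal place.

-59.5

Free-air correction = 0.3086 × 1790.0 = 552.39 mGal
Free-air anomaly = 979443.71 − 979889.72 + (552.39) = 106.38 mGal
Bouguer slab correction = 0.04193 × 2.22 × 1790.0 = 166.62 mGal
Simple Bouguer anomaly = 106.38 − (166.62) = -60.24 mGal
Complete Bouguer anomaly = -60.24 + 0.74 = -59.50 mGal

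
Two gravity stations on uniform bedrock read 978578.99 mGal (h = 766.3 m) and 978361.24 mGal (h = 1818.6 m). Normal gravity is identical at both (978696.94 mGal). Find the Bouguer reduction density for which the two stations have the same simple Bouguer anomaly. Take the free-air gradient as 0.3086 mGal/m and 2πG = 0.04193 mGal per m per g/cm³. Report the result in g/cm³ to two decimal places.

2.42

Δg_obs = 978361.24 − 978578.99 = -217.75 mGal over Δh = 1818.6 − 766.3 = 1052.3 m
Equal Bouguer anomalies ⇒ Δg_obs + (0.3086 − 0.04193ρ)·Δh = 0
0.3086 − 0.04193ρ = −Δg_obs/Δh = 0.20693
ρ = (0.3086 − 0.20693) / 0.04193 = 2.42 g/cm³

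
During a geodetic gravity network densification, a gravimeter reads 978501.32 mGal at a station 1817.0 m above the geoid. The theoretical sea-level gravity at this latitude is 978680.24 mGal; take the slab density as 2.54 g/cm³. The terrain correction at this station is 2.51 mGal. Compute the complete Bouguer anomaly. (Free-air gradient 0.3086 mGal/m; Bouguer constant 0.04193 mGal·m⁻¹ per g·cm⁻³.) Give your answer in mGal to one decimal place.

190.8

Free-air correction = 0.3086 × 1817.0 = 560.73 mGal
Free-air anomaly = 978501.32 − 978680.24 + (560.73) = 381.81 mGal
Bouguer slab correction = 0.04193 × 2.54 × 1817.0 = 193.51 mGal
Simple Bouguer anomaly = 381.81 − (193.51) = 188.30 mGal
Complete Bouguer anomaly = 188.30 + 2.51 = 190.81 mGal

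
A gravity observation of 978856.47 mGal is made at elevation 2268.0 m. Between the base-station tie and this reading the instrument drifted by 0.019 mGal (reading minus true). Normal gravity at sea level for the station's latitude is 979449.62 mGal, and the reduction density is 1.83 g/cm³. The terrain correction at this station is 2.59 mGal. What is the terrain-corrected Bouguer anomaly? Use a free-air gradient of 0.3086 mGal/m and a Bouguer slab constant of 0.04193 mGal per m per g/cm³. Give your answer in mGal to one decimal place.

-64.7

Drift-corrected reading = 978856.47 − (0.019) = 978856.451 mGal
Free-air correction = 0.3086 × 2268.0 = 699.90 mGal
Free-air anomaly = 978856.451 − 979449.62 + (699.90) = 106.731 mGal
Bouguer slab correction = 0.04193 × 1.83 × 2268.0 = 174.03 mGal
Simple Bouguer anomaly = 106.731 − (174.03) = -67.299 mGal
Complete Bouguer anomaly = -67.299 + 2.59 = -64.709 mGal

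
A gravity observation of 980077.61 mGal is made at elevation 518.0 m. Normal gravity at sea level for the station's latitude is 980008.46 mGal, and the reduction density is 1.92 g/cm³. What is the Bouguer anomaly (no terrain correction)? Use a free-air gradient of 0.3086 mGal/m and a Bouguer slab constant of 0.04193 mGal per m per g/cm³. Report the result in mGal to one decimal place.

Free-air correction = 0.3086 × 518.0 = 159.85 mGal
Free-air anomaly = 980077.61 − 980008.46 + (159.85) = 229.00 mGal
Bouguer slab correction = 0.04193 × 1.92 × 518.0 = 41.70 mGal
Simple Bouguer anomaly = 229.00 − (41.70) = 187.30 mGal

187.3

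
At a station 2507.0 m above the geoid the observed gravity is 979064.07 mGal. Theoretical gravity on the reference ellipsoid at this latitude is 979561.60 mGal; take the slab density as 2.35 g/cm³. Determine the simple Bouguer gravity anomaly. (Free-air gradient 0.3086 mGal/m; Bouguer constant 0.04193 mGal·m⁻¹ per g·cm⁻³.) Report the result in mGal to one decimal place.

29.1

Free-air correction = 0.3086 × 2507.0 = 773.66 mGal
Free-air anomaly = 979064.07 − 979561.60 + (773.66) = 276.13 mGal
Bouguer slab correction = 0.04193 × 2.35 × 2507.0 = 247.03 mGal
Simple Bouguer anomaly = 276.13 − (247.03) = 29.10 mGal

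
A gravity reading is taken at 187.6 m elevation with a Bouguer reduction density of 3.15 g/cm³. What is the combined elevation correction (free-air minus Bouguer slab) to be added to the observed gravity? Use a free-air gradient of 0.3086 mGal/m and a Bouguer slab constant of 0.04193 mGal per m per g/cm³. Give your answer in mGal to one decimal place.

Combined gradient = 0.3086 − 0.04193 × 3.15 = 0.1765205 mGal/m
Combined elevation correction = 0.1765205 × 187.6 = 33.1 mGal

33.1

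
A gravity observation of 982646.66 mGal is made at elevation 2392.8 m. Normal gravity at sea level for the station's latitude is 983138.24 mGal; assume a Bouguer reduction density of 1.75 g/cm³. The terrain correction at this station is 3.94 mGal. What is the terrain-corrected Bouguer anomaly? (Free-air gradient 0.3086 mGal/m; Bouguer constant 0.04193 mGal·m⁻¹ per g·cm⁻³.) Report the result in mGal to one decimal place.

75.2

Free-air correction = 0.3086 × 2392.8 = 738.42 mGal
Free-air anomaly = 982646.66 − 983138.24 + (738.42) = 246.84 mGal
Bouguer slab correction = 0.04193 × 1.75 × 2392.8 = 175.58 mGal
Simple Bouguer anomaly = 246.84 − (175.58) = 71.26 mGal
Complete Bouguer anomaly = 71.26 + 3.94 = 75.20 mGal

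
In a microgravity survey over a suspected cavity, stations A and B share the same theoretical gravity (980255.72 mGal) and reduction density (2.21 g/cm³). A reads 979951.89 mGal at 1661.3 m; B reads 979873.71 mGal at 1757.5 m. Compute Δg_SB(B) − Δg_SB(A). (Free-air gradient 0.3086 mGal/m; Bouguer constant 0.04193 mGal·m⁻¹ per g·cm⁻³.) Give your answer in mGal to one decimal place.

Δg_SB(A) = 979951.89 − 980255.72 + 0.3086×1661.3 − 0.04193×2.21×1661.3 = 54.90 mGal
Δg_SB(B) = 979873.71 − 980255.72 + 0.3086×1757.5 − 0.04193×2.21×1757.5 = -2.50 mGal
Difference = -2.50 − (54.90) = -57.40 mGal

-57.4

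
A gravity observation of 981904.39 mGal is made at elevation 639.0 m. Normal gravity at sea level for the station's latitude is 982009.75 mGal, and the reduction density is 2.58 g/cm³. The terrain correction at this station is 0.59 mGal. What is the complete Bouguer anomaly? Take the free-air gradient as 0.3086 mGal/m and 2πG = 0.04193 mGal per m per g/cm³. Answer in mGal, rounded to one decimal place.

23.3

Free-air correction = 0.3086 × 639.0 = 197.20 mGal
Free-air anomaly = 981904.39 − 982009.75 + (197.20) = 91.84 mGal
Bouguer slab correction = 0.04193 × 2.58 × 639.0 = 69.13 mGal
Simple Bouguer anomaly = 91.84 − (69.13) = 22.71 mGal
Complete Bouguer anomaly = 22.71 + 0.59 = 23.30 mGal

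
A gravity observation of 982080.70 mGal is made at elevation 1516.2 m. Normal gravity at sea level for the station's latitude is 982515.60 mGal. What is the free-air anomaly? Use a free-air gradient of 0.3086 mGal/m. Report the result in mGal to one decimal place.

Free-air correction = 0.3086 × 1516.2 = 467.90 mGal
Free-air anomaly = 982080.70 − 982515.60 + (467.90) = 33.00 mGal

33.0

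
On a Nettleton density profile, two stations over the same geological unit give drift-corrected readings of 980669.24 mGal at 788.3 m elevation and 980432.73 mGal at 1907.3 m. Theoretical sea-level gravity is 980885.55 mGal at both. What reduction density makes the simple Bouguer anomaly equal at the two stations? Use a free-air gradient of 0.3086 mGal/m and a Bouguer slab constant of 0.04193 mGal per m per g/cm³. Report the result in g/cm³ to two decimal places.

2.32

Δg_obs = 980432.73 − 980669.24 = -236.51 mGal over Δh = 1907.3 − 788.3 = 1119.0 m
Equal Bouguer anomalies ⇒ Δg_obs + (0.3086 − 0.04193ρ)·Δh = 0
0.3086 − 0.04193ρ = −Δg_obs/Δh = 0.21136
ρ = (0.3086 − 0.21136) / 0.04193 = 2.32 g/cm³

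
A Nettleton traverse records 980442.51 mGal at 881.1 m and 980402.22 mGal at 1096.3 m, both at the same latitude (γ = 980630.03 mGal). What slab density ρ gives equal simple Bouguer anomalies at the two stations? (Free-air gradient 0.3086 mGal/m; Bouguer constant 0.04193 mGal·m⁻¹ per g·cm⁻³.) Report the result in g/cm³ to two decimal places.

Δg_obs = 980402.22 − 980442.51 = -40.29 mGal over Δh = 1096.3 − 881.1 = 215.2 m
Equal Bouguer anomalies ⇒ Δg_obs + (0.3086 − 0.04193ρ)·Δh = 0
0.3086 − 0.04193ρ = −Δg_obs/Δh = 0.18722
ρ = (0.3086 − 0.18722) / 0.04193 = 2.89 g/cm³

2.89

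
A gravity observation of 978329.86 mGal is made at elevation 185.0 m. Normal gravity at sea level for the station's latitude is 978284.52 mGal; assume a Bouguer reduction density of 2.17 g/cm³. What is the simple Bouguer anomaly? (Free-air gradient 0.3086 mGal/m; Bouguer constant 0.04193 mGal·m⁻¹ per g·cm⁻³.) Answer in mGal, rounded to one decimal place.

Free-air correction = 0.3086 × 185.0 = 57.09 mGal
Free-air anomaly = 978329.86 − 978284.52 + (57.09) = 102.43 mGal
Bouguer slab correction = 0.04193 × 2.17 × 185.0 = 16.83 mGal
Simple Bouguer anomaly = 102.43 − (16.83) = 85.60 mGal

85.6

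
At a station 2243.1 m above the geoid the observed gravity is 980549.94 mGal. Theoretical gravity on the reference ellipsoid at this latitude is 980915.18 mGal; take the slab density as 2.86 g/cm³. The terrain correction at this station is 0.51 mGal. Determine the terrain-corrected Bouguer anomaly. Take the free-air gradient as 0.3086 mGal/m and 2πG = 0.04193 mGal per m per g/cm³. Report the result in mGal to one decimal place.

58.5

Free-air correction = 0.3086 × 2243.1 = 692.22 mGal
Free-air anomaly = 980549.94 − 980915.18 + (692.22) = 326.98 mGal
Bouguer slab correction = 0.04193 × 2.86 × 2243.1 = 268.99 mGal
Simple Bouguer anomaly = 326.98 − (268.99) = 57.99 mGal
Complete Bouguer anomaly = 57.99 + 0.51 = 58.50 mGal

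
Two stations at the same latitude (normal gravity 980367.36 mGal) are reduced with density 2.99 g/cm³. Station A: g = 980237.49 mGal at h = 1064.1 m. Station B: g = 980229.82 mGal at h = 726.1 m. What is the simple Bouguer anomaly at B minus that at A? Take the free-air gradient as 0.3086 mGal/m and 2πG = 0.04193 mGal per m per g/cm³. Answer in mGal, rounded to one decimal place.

Δg_SB(A) = 980237.49 − 980367.36 + 0.3086×1064.1 − 0.04193×2.99×1064.1 = 65.10 mGal
Δg_SB(B) = 980229.82 − 980367.36 + 0.3086×726.1 − 0.04193×2.99×726.1 = -4.50 mGal
Difference = -4.50 − (65.10) = -69.60 mGal

-69.6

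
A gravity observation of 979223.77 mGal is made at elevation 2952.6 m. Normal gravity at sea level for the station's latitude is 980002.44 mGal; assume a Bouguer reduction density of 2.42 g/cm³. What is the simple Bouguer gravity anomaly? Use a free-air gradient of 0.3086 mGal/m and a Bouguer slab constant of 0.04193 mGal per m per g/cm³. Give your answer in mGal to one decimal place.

Free-air correction = 0.3086 × 2952.6 = 911.17 mGal
Free-air anomaly = 979223.77 − 980002.44 + (911.17) = 132.50 mGal
Bouguer slab correction = 0.04193 × 2.42 × 2952.6 = 299.60 mGal
Simple Bouguer anomaly = 132.50 − (299.60) = -167.10 mGal

-167.1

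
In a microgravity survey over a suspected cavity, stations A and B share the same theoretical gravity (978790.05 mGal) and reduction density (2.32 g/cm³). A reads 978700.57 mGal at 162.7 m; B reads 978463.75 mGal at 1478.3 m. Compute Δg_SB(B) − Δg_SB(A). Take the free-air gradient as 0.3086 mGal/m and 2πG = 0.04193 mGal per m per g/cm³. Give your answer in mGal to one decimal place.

Δg_SB(A) = 978700.57 − 978790.05 + 0.3086×162.7 − 0.04193×2.32×162.7 = -55.10 mGal
Δg_SB(B) = 978463.75 − 978790.05 + 0.3086×1478.3 − 0.04193×2.32×1478.3 = -13.90 mGal
Difference = -13.90 − (-55.10) = 41.20 mGal

41.2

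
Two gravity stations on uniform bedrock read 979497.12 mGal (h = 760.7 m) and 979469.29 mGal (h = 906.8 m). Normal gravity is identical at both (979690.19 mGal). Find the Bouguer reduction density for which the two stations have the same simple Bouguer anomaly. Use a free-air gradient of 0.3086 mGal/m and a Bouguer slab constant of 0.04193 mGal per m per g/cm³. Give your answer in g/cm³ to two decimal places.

Δg_obs = 979469.29 − 979497.12 = -27.83 mGal over Δh = 906.8 − 760.7 = 146.1 m
Equal Bouguer anomalies ⇒ Δg_obs + (0.3086 − 0.04193ρ)·Δh = 0
0.3086 − 0.04193ρ = −Δg_obs/Δh = 0.19049
ρ = (0.3086 − 0.19049) / 0.04193 = 2.82 g/cm³

2.82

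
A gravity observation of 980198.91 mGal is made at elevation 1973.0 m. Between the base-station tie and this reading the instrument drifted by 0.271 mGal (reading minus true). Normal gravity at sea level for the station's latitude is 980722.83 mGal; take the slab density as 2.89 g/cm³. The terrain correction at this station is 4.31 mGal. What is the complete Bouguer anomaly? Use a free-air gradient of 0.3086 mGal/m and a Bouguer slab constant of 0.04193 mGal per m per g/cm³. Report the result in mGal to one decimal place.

-150.1

Drift-corrected reading = 980198.91 − (0.271) = 980198.639 mGal
Free-air correction = 0.3086 × 1973.0 = 608.87 mGal
Free-air anomaly = 980198.639 − 980722.83 + (608.87) = 84.679 mGal
Bouguer slab correction = 0.04193 × 2.89 × 1973.0 = 239.08 mGal
Simple Bouguer anomaly = 84.679 − (239.08) = -154.401 mGal
Complete Bouguer anomaly = -154.401 + 4.31 = -150.091 mGal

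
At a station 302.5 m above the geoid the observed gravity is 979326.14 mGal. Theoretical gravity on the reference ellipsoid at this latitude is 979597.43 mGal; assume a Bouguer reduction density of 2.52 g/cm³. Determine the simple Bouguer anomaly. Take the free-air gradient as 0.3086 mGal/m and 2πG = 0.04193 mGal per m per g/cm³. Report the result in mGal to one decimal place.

-209.9

Free-air correction = 0.3086 × 302.5 = 93.35 mGal
Free-air anomaly = 979326.14 − 979597.43 + (93.35) = -177.94 mGal
Bouguer slab correction = 0.04193 × 2.52 × 302.5 = 31.96 mGal
Simple Bouguer anomaly = -177.94 − (31.96) = -209.90 mGal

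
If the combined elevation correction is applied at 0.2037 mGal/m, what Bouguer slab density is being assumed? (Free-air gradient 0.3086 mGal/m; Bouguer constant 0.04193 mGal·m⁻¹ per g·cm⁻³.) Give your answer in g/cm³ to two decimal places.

2.50

0.2037 = 0.3086 − 0.04193 × ρ
ρ = (0.3086 − 0.2037) / 0.04193 = 2.50 g/cm³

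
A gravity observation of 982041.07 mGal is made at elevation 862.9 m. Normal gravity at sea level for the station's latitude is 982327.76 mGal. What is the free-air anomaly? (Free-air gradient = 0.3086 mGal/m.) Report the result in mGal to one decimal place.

Free-air correction = 0.3086 × 862.9 = 266.29 mGal
Free-air anomaly = 982041.07 − 982327.76 + (266.29) = -20.40 mGal

-20.4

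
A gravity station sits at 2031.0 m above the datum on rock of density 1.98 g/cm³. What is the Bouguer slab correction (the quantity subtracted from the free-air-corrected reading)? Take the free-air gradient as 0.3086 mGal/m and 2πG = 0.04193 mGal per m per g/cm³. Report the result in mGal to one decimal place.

168.6

Bouguer slab correction = 0.04193 × 1.98 × 2031.0 = 168.6 mGal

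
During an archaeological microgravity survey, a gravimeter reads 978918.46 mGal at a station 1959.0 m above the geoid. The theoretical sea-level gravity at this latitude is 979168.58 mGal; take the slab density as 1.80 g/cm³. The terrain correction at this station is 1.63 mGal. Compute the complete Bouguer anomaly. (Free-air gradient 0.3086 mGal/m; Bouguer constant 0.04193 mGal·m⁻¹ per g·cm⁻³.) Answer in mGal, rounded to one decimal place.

Free-air correction = 0.3086 × 1959.0 = 604.55 mGal
Free-air anomaly = 978918.46 − 979168.58 + (604.55) = 354.43 mGal
Bouguer slab correction = 0.04193 × 1.80 × 1959.0 = 147.85 mGal
Simple Bouguer anomaly = 354.43 − (147.85) = 206.58 mGal
Complete Bouguer anomaly = 206.58 + 1.63 = 208.21 mGal

208.2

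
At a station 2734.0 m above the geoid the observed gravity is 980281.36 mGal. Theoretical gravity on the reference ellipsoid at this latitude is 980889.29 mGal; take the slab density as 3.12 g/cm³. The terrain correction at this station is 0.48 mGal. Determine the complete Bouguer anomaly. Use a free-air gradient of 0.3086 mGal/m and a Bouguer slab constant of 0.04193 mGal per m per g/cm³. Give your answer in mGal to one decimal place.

-121.4

Free-air correction = 0.3086 × 2734.0 = 843.71 mGal
Free-air anomaly = 980281.36 − 980889.29 + (843.71) = 235.78 mGal
Bouguer slab correction = 0.04193 × 3.12 × 2734.0 = 357.67 mGal
Simple Bouguer anomaly = 235.78 − (357.67) = -121.89 mGal
Complete Bouguer anomaly = -121.89 + 0.48 = -121.41 mGal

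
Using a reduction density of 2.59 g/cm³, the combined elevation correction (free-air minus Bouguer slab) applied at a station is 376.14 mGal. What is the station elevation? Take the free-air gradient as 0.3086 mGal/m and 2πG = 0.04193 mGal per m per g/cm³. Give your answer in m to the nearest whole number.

1881

Combined gradient = 0.3086 − 0.04193 × 2.59 = 0.2000013 mGal/m
h = 376.14 / 0.2000013 = 1880.69 m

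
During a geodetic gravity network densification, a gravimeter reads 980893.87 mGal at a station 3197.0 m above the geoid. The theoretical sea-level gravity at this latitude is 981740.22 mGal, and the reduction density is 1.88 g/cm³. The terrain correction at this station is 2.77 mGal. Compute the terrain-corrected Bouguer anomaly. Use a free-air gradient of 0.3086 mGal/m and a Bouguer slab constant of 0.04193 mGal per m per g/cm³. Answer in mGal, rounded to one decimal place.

-109.0

Free-air correction = 0.3086 × 3197.0 = 986.59 mGal
Free-air anomaly = 980893.87 − 981740.22 + (986.59) = 140.24 mGal
Bouguer slab correction = 0.04193 × 1.88 × 3197.0 = 252.01 mGal
Simple Bouguer anomaly = 140.24 − (252.01) = -111.77 mGal
Complete Bouguer anomaly = -111.77 + 2.77 = -109.00 mGal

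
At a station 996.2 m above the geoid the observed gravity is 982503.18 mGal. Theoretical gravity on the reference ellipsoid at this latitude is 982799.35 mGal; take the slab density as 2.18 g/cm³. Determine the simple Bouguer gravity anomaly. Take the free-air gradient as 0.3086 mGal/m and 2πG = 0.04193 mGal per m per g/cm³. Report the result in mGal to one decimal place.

Free-air correction = 0.3086 × 996.2 = 307.43 mGal
Free-air anomaly = 982503.18 − 982799.35 + (307.43) = 11.26 mGal
Bouguer slab correction = 0.04193 × 2.18 × 996.2 = 91.06 mGal
Simple Bouguer anomaly = 11.26 − (91.06) = -79.80 mGal

-79.8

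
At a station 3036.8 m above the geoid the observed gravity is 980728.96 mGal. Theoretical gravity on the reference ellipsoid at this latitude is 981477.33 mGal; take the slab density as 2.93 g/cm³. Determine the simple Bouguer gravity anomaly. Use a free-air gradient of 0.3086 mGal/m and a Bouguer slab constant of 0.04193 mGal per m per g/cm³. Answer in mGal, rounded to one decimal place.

Free-air correction = 0.3086 × 3036.8 = 937.16 mGal
Free-air anomaly = 980728.96 − 981477.33 + (937.16) = 188.79 mGal
Bouguer slab correction = 0.04193 × 2.93 × 3036.8 = 373.09 mGal
Simple Bouguer anomaly = 188.79 − (373.09) = -184.30 mGal

-184.3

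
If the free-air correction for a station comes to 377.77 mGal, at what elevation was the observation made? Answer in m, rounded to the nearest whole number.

h = 377.77 / 0.3086 = 1224.14 m

1224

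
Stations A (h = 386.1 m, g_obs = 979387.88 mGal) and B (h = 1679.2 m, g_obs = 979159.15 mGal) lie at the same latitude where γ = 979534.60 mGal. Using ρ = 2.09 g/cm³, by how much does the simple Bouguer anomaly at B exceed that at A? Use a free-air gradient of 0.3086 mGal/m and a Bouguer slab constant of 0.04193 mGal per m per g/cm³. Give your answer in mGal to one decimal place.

Δg_SB(A) = 979387.88 − 979534.60 + 0.3086×386.1 − 0.04193×2.09×386.1 = -61.40 mGal
Δg_SB(B) = 979159.15 − 979534.60 + 0.3086×1679.2 − 0.04193×2.09×1679.2 = -4.40 mGal
Difference = -4.40 − (-61.40) = 57.00 mGal

57.0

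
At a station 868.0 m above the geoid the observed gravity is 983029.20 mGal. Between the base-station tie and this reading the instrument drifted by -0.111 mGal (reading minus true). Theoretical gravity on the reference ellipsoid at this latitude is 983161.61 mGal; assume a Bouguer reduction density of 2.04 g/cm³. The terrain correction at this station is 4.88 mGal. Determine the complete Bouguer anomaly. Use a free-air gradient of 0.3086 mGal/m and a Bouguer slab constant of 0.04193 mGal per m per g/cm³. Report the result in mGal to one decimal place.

66.2

Drift-corrected reading = 983029.20 − (-0.111) = 983029.311 mGal
Free-air correction = 0.3086 × 868.0 = 267.86 mGal
Free-air anomaly = 983029.311 − 983161.61 + (267.86) = 135.561 mGal
Bouguer slab correction = 0.04193 × 2.04 × 868.0 = 74.25 mGal
Simple Bouguer anomaly = 135.561 − (74.25) = 61.311 mGal
Complete Bouguer anomaly = 61.311 + 4.88 = 66.191 mGal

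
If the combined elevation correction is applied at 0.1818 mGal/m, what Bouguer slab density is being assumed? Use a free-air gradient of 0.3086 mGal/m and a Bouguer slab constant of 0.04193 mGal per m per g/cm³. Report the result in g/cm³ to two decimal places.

0.1818 = 0.3086 − 0.04193 × ρ
ρ = (0.3086 − 0.1818) / 0.04193 = 3.02 g/cm³

3.02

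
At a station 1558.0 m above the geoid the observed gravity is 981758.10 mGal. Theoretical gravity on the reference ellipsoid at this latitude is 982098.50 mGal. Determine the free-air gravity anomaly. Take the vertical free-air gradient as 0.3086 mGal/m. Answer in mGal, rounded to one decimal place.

140.4

Free-air correction = 0.3086 × 1558.0 = 480.80 mGal
Free-air anomaly = 981758.10 − 982098.50 + (480.80) = 140.40 mGal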